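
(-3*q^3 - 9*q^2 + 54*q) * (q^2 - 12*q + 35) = -3*q^5 + 27*q^4 + 57*q^3 - 963*q^2 + 1890*q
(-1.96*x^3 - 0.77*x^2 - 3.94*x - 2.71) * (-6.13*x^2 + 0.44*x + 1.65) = 12.0148*x^5 + 3.8577*x^4 + 20.5794*x^3 + 13.6082*x^2 - 7.6934*x - 4.4715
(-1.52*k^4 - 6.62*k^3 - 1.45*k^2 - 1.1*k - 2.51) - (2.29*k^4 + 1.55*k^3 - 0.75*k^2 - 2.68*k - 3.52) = -3.81*k^4 - 8.17*k^3 - 0.7*k^2 + 1.58*k + 1.01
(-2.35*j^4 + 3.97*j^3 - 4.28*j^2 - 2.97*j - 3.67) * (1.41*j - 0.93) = -3.3135*j^5 + 7.7832*j^4 - 9.7269*j^3 - 0.2073*j^2 - 2.4126*j + 3.4131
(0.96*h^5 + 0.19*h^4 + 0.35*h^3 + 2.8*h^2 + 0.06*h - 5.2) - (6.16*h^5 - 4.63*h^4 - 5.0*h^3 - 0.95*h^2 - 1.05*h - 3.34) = -5.2*h^5 + 4.82*h^4 + 5.35*h^3 + 3.75*h^2 + 1.11*h - 1.86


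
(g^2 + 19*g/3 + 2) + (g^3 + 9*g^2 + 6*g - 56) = g^3 + 10*g^2 + 37*g/3 - 54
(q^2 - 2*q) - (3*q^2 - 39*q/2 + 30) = -2*q^2 + 35*q/2 - 30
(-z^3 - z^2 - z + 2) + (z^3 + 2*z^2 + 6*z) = z^2 + 5*z + 2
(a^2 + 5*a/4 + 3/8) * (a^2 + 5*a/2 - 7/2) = a^4 + 15*a^3/4 - 55*a/16 - 21/16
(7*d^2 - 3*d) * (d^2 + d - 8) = 7*d^4 + 4*d^3 - 59*d^2 + 24*d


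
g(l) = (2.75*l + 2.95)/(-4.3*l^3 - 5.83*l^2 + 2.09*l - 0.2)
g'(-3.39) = -0.05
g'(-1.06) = -0.72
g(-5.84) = -0.02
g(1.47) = -0.30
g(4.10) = -0.04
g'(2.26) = 0.11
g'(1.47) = 0.43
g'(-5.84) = -0.01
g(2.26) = -0.12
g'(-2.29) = -0.33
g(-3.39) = -0.07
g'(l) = (2.75*l + 2.95)*(12.9*l^2 + 11.66*l - 2.09)/(-4.3*l^3 - 5.83*l^2 + 2.09*l - 0.2)^2 + 2.75/(-4.3*l^3 - 5.83*l^2 + 2.09*l - 0.2) = (23.65*l^3 + 54.0875*l^2 + 34.397*l - 6.7155)/(18.49*l^6 + 50.138*l^5 + 16.0149*l^4 - 22.6494*l^3 + 6.7001*l^2 - 0.836*l + 0.04)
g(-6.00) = -0.02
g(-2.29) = -0.21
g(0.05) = -27.91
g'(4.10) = 0.02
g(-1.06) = -0.01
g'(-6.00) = -0.01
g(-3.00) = -0.09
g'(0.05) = -397.01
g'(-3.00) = -0.08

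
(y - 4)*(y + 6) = y^2 + 2*y - 24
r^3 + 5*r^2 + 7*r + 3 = (r + 1)^2*(r + 3)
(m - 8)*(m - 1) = m^2 - 9*m + 8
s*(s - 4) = s^2 - 4*s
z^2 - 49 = (z - 7)*(z + 7)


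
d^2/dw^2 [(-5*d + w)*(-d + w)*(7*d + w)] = 2*d + 6*w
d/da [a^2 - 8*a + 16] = 2*a - 8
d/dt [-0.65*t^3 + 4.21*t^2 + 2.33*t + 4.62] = -1.95*t^2 + 8.42*t + 2.33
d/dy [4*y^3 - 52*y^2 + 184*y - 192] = 12*y^2 - 104*y + 184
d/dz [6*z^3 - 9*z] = 18*z^2 - 9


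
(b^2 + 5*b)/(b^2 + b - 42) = b*(b + 5)/(b^2 + b - 42)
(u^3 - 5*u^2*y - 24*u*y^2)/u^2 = u - 5*y - 24*y^2/u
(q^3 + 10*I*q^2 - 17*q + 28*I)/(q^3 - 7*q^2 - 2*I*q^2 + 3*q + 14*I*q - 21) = (q^3 + 10*I*q^2 - 17*q + 28*I)/(q^3 - q^2*(7 + 2*I) + q*(3 + 14*I) - 21)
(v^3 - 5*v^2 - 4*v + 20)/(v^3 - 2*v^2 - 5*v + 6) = (v^2 - 7*v + 10)/(v^2 - 4*v + 3)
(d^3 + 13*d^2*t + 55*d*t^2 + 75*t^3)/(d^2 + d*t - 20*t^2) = (-d^2 - 8*d*t - 15*t^2)/(-d + 4*t)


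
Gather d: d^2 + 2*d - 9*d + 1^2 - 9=d^2 - 7*d - 8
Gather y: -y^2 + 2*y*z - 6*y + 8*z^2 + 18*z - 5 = -y^2 + y*(2*z - 6) + 8*z^2 + 18*z - 5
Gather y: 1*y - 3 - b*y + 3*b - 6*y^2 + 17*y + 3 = 3*b - 6*y^2 + y*(18 - b)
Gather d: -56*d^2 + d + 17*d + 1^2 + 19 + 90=-56*d^2 + 18*d + 110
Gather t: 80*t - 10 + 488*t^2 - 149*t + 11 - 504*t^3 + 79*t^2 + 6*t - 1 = -504*t^3 + 567*t^2 - 63*t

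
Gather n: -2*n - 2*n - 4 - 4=-4*n - 8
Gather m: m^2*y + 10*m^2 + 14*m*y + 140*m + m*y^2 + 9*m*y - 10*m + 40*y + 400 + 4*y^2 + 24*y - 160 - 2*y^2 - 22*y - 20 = m^2*(y + 10) + m*(y^2 + 23*y + 130) + 2*y^2 + 42*y + 220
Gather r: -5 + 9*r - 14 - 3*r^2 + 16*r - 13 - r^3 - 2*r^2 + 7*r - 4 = -r^3 - 5*r^2 + 32*r - 36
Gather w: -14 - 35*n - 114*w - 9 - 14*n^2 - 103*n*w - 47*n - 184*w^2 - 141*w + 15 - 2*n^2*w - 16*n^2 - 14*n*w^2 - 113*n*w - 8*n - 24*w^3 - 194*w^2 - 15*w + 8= -30*n^2 - 90*n - 24*w^3 + w^2*(-14*n - 378) + w*(-2*n^2 - 216*n - 270)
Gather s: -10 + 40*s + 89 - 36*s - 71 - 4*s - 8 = 0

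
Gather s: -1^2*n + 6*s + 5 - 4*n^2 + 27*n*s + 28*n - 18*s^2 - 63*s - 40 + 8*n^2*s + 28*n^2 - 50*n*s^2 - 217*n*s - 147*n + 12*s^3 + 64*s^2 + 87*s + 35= 24*n^2 - 120*n + 12*s^3 + s^2*(46 - 50*n) + s*(8*n^2 - 190*n + 30)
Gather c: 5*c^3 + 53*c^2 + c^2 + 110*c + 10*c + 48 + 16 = 5*c^3 + 54*c^2 + 120*c + 64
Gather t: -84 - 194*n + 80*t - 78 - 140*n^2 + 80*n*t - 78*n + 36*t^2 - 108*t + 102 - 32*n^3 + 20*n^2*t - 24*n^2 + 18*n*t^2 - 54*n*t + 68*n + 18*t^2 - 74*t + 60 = -32*n^3 - 164*n^2 - 204*n + t^2*(18*n + 54) + t*(20*n^2 + 26*n - 102)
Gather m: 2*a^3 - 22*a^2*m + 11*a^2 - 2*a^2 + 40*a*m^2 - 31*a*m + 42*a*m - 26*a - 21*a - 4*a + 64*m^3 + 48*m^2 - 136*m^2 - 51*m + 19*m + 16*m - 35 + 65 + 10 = 2*a^3 + 9*a^2 - 51*a + 64*m^3 + m^2*(40*a - 88) + m*(-22*a^2 + 11*a - 16) + 40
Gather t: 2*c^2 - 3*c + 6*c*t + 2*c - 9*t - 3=2*c^2 - c + t*(6*c - 9) - 3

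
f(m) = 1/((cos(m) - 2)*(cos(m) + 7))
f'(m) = sin(m)/((cos(m) - 2)*(cos(m) + 7)^2) + sin(m)/((cos(m) - 2)^2*(cos(m) + 7))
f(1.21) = -0.08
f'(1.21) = 0.04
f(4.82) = -0.07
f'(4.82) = -0.03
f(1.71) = -0.07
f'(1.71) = 0.02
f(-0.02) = -0.12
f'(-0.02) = -0.00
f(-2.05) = -0.06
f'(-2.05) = -0.01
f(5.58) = -0.10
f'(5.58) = -0.05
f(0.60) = -0.11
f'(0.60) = 0.04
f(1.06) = -0.09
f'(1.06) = 0.04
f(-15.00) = -0.06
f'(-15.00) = -0.00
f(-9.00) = -0.06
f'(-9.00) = 0.00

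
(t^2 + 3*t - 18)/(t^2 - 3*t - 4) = (-t^2 - 3*t + 18)/(-t^2 + 3*t + 4)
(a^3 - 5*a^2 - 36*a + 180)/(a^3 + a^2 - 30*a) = (a - 6)/a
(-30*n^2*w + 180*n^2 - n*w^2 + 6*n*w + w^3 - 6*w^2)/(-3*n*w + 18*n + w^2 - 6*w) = (-30*n^2 - n*w + w^2)/(-3*n + w)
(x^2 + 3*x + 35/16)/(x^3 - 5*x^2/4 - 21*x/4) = (x + 5/4)/(x*(x - 3))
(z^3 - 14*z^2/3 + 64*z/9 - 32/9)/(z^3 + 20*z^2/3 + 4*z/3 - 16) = (3*z^2 - 10*z + 8)/(3*(z^2 + 8*z + 12))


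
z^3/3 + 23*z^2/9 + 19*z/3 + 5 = (z/3 + 1)*(z + 5/3)*(z + 3)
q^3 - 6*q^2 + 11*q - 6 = (q - 3)*(q - 2)*(q - 1)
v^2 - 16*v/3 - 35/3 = (v - 7)*(v + 5/3)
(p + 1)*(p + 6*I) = p^2 + p + 6*I*p + 6*I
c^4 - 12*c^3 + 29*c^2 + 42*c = c*(c - 7)*(c - 6)*(c + 1)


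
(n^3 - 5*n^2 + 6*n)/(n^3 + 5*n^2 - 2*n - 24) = n*(n - 3)/(n^2 + 7*n + 12)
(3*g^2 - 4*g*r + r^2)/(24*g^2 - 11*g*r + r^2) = (-g + r)/(-8*g + r)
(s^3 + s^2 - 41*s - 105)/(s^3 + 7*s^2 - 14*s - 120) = (s^2 - 4*s - 21)/(s^2 + 2*s - 24)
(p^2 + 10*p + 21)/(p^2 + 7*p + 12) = (p + 7)/(p + 4)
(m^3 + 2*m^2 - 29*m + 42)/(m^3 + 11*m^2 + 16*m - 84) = (m - 3)/(m + 6)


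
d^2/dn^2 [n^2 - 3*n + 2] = 2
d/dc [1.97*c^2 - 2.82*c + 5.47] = 3.94*c - 2.82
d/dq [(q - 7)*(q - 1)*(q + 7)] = 3*q^2 - 2*q - 49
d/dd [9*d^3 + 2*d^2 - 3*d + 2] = 27*d^2 + 4*d - 3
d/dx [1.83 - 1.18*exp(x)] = -1.18*exp(x)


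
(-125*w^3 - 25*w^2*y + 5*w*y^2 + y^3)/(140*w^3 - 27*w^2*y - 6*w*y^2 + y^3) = (-25*w^2 + y^2)/(28*w^2 - 11*w*y + y^2)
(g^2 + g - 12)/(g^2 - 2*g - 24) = (g - 3)/(g - 6)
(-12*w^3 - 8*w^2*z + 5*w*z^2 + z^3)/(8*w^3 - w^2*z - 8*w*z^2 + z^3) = (-12*w^2 + 4*w*z + z^2)/(8*w^2 - 9*w*z + z^2)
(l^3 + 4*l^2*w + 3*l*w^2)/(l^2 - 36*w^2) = l*(l^2 + 4*l*w + 3*w^2)/(l^2 - 36*w^2)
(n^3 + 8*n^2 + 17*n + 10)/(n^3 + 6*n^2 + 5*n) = (n + 2)/n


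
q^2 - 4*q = q*(q - 4)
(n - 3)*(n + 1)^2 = n^3 - n^2 - 5*n - 3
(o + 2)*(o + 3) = o^2 + 5*o + 6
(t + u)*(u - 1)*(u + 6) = t*u^2 + 5*t*u - 6*t + u^3 + 5*u^2 - 6*u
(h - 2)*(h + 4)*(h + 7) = h^3 + 9*h^2 + 6*h - 56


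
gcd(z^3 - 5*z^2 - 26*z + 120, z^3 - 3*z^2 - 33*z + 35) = z + 5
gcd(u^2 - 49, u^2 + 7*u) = u + 7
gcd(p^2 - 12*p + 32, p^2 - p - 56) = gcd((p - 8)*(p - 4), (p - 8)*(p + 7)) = p - 8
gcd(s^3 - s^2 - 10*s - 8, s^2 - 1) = s + 1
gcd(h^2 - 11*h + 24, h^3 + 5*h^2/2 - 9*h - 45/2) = h - 3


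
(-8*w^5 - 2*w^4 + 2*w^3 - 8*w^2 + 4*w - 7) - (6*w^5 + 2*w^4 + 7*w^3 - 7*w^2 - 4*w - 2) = -14*w^5 - 4*w^4 - 5*w^3 - w^2 + 8*w - 5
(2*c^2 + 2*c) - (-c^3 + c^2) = c^3 + c^2 + 2*c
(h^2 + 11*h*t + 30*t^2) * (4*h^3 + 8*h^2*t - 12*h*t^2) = 4*h^5 + 52*h^4*t + 196*h^3*t^2 + 108*h^2*t^3 - 360*h*t^4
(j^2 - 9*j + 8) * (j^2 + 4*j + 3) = j^4 - 5*j^3 - 25*j^2 + 5*j + 24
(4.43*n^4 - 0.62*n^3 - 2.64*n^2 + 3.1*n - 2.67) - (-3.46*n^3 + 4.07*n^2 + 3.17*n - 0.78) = 4.43*n^4 + 2.84*n^3 - 6.71*n^2 - 0.0699999999999998*n - 1.89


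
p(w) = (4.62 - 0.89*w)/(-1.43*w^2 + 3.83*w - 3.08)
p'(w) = (4.62 - 0.89*w)*(2.86*w - 3.83)/(-1.43*w^2 + 3.83*w - 3.08)^2 - 0.89/(-1.43*w^2 + 3.83*w - 3.08) = (-1.2727*w^2 + 13.2132*w - 14.9534)/(2.0449*w^4 - 10.9538*w^3 + 23.4777*w^2 - 23.5928*w + 9.4864)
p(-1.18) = -0.59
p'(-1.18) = -0.35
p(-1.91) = -0.40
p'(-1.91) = -0.18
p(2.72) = -0.68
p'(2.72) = 1.10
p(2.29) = -1.43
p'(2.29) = 2.64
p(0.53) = -2.86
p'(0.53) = -3.94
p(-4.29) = -0.18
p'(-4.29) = -0.05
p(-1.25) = -0.57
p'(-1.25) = -0.33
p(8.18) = 0.04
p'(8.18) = 0.00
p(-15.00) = -0.05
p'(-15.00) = -0.00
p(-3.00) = -0.27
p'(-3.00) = -0.09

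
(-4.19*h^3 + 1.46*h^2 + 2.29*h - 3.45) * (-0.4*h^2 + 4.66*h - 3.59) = 1.676*h^5 - 20.1094*h^4 + 20.9297*h^3 + 6.81*h^2 - 24.2981*h + 12.3855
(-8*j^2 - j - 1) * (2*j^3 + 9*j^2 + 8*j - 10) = -16*j^5 - 74*j^4 - 75*j^3 + 63*j^2 + 2*j + 10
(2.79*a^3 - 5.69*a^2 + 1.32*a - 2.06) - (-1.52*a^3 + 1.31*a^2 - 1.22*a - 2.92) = 4.31*a^3 - 7.0*a^2 + 2.54*a + 0.86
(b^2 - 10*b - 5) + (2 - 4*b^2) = -3*b^2 - 10*b - 3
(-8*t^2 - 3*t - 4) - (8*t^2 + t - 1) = -16*t^2 - 4*t - 3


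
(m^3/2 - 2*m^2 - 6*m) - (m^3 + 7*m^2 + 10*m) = -m^3/2 - 9*m^2 - 16*m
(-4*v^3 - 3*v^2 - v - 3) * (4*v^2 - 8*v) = -16*v^5 + 20*v^4 + 20*v^3 - 4*v^2 + 24*v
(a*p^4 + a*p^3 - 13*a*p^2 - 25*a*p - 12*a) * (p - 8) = a*p^5 - 7*a*p^4 - 21*a*p^3 + 79*a*p^2 + 188*a*p + 96*a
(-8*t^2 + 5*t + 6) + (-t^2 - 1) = -9*t^2 + 5*t + 5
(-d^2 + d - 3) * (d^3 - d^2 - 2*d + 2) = -d^5 + 2*d^4 - 2*d^3 - d^2 + 8*d - 6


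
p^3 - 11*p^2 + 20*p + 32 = (p - 8)*(p - 4)*(p + 1)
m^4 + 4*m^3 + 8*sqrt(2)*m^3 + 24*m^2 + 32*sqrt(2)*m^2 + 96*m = m*(m + 4)*(m + 2*sqrt(2))*(m + 6*sqrt(2))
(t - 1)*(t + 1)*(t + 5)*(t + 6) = t^4 + 11*t^3 + 29*t^2 - 11*t - 30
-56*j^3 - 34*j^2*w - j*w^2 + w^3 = (-7*j + w)*(2*j + w)*(4*j + w)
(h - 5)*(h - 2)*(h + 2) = h^3 - 5*h^2 - 4*h + 20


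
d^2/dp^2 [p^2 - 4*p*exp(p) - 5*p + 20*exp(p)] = -4*p*exp(p) + 12*exp(p) + 2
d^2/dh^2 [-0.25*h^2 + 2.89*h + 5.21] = -0.500000000000000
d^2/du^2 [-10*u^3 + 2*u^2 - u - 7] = 4 - 60*u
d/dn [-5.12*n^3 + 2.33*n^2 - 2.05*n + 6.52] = -15.36*n^2 + 4.66*n - 2.05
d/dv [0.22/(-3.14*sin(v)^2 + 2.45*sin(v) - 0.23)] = (1.3816*sin(v) - 0.539)*cos(v)/(3.14*sin(v)^2 - 2.45*sin(v) + 0.23)^2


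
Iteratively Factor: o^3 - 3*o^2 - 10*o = (o + 2)*(o^2 - 5*o) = o*(o + 2)*(o - 5)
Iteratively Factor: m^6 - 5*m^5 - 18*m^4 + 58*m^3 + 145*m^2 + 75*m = (m - 5)*(m^5 - 18*m^3 - 32*m^2 - 15*m) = (m - 5)^2*(m^4 + 5*m^3 + 7*m^2 + 3*m) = (m - 5)^2*(m + 1)*(m^3 + 4*m^2 + 3*m) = (m - 5)^2*(m + 1)^2*(m^2 + 3*m) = (m - 5)^2*(m + 1)^2*(m + 3)*(m)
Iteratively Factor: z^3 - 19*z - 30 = (z - 5)*(z^2 + 5*z + 6) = (z - 5)*(z + 2)*(z + 3)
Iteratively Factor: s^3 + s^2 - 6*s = (s + 3)*(s^2 - 2*s) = (s - 2)*(s + 3)*(s)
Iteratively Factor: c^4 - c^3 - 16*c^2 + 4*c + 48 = (c + 3)*(c^3 - 4*c^2 - 4*c + 16) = (c - 4)*(c + 3)*(c^2 - 4) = (c - 4)*(c - 2)*(c + 3)*(c + 2)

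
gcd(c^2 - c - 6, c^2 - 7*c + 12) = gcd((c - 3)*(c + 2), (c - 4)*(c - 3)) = c - 3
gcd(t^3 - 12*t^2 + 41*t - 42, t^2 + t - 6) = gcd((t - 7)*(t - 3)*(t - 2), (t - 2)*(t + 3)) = t - 2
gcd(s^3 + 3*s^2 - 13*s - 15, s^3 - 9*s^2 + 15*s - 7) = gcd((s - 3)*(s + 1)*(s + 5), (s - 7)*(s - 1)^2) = 1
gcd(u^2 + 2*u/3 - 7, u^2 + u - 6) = u + 3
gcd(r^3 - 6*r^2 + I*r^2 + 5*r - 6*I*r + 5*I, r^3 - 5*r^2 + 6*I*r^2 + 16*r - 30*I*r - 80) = r - 5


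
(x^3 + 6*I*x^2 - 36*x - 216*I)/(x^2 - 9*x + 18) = (x^2 + 6*x*(1 + I) + 36*I)/(x - 3)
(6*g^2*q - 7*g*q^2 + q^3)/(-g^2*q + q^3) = (-6*g + q)/(g + q)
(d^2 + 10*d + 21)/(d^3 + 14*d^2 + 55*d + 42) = (d + 3)/(d^2 + 7*d + 6)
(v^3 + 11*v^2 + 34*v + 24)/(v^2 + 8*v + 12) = (v^2 + 5*v + 4)/(v + 2)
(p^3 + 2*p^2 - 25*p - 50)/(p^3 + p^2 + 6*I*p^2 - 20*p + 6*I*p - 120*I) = (p^2 - 3*p - 10)/(p^2 + p*(-4 + 6*I) - 24*I)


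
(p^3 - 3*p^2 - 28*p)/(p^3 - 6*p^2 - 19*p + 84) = p/(p - 3)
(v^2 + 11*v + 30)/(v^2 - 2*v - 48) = (v + 5)/(v - 8)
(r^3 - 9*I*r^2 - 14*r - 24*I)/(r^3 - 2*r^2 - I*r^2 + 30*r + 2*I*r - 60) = (r^2 - 3*I*r + 4)/(r^2 + r*(-2 + 5*I) - 10*I)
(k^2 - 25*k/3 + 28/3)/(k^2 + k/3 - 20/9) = 3*(k - 7)/(3*k + 5)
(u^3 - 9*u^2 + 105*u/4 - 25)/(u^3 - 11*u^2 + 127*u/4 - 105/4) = (2*u^2 - 13*u + 20)/(2*u^2 - 17*u + 21)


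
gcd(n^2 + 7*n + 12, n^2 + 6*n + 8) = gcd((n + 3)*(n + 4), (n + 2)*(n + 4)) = n + 4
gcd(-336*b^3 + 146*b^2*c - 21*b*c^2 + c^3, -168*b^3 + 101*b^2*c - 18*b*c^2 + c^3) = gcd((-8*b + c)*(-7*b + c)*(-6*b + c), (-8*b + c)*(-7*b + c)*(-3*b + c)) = 56*b^2 - 15*b*c + c^2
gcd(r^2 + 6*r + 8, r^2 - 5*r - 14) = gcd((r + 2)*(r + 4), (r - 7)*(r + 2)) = r + 2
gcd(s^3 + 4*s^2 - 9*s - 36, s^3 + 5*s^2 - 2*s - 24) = s^2 + 7*s + 12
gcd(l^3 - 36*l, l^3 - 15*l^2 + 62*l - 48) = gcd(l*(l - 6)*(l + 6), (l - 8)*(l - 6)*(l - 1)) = l - 6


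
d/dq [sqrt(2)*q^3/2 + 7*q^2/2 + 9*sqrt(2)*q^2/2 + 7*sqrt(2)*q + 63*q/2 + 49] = 3*sqrt(2)*q^2/2 + 7*q + 9*sqrt(2)*q + 7*sqrt(2) + 63/2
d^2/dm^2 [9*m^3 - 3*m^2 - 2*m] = 54*m - 6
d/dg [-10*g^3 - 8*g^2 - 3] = 2*g*(-15*g - 8)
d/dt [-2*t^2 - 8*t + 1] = -4*t - 8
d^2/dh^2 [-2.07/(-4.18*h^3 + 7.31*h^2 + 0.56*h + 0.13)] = ((30.2634 - 51.9156*h)*(-4.18*h^3 + 7.31*h^2 + 0.56*h + 0.13) - 2.07*(-25.08*h^2 + 29.24*h + 1.12)*(-12.54*h^2 + 14.62*h + 0.56))/(-4.18*h^3 + 7.31*h^2 + 0.56*h + 0.13)^3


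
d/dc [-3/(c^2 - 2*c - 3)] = 6*(c - 1)/(-c^2 + 2*c + 3)^2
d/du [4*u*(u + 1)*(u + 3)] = 12*u^2 + 32*u + 12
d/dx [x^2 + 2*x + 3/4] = 2*x + 2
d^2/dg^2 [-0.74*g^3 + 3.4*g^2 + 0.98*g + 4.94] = 6.8 - 4.44*g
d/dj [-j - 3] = -1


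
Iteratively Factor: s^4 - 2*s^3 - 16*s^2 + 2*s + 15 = (s - 5)*(s^3 + 3*s^2 - s - 3) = (s - 5)*(s + 3)*(s^2 - 1) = (s - 5)*(s + 1)*(s + 3)*(s - 1)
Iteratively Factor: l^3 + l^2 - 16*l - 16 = (l + 4)*(l^2 - 3*l - 4) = (l - 4)*(l + 4)*(l + 1)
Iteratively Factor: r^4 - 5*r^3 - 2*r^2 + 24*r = (r + 2)*(r^3 - 7*r^2 + 12*r) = (r - 3)*(r + 2)*(r^2 - 4*r) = r*(r - 3)*(r + 2)*(r - 4)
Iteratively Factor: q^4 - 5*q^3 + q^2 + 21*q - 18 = (q - 3)*(q^3 - 2*q^2 - 5*q + 6) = (q - 3)^2*(q^2 + q - 2) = (q - 3)^2*(q + 2)*(q - 1)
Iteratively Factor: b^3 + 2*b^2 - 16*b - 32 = (b - 4)*(b^2 + 6*b + 8) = (b - 4)*(b + 4)*(b + 2)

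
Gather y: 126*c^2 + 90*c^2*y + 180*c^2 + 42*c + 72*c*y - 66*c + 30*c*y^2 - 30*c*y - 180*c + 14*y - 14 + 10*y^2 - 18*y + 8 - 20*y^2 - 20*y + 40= 306*c^2 - 204*c + y^2*(30*c - 10) + y*(90*c^2 + 42*c - 24) + 34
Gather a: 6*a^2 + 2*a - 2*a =6*a^2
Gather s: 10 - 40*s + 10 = 20 - 40*s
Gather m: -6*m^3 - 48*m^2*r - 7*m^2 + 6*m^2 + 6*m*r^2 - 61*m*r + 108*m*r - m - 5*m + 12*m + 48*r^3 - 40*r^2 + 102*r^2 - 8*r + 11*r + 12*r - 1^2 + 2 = -6*m^3 + m^2*(-48*r - 1) + m*(6*r^2 + 47*r + 6) + 48*r^3 + 62*r^2 + 15*r + 1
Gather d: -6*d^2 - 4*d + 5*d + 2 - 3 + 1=-6*d^2 + d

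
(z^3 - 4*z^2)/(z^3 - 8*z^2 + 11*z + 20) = z^2/(z^2 - 4*z - 5)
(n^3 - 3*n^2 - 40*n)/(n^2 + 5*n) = n - 8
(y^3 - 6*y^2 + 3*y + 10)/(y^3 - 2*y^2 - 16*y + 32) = (y^2 - 4*y - 5)/(y^2 - 16)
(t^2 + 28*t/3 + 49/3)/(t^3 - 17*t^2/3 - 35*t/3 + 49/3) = (t + 7)/(t^2 - 8*t + 7)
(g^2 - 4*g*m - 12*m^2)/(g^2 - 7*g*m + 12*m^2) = (g^2 - 4*g*m - 12*m^2)/(g^2 - 7*g*m + 12*m^2)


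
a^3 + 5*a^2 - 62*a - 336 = (a - 8)*(a + 6)*(a + 7)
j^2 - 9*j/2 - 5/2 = (j - 5)*(j + 1/2)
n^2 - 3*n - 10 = (n - 5)*(n + 2)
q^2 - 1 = (q - 1)*(q + 1)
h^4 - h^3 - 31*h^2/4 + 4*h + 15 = (h - 5/2)*(h - 2)*(h + 3/2)*(h + 2)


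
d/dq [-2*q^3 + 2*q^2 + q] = -6*q^2 + 4*q + 1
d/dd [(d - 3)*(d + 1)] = 2*d - 2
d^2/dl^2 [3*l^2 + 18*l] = 6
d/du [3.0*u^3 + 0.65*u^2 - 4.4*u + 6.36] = 9.0*u^2 + 1.3*u - 4.4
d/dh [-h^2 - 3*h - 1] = -2*h - 3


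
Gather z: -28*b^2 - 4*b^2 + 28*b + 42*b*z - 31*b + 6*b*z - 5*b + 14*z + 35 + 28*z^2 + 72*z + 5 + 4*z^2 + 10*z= -32*b^2 - 8*b + 32*z^2 + z*(48*b + 96) + 40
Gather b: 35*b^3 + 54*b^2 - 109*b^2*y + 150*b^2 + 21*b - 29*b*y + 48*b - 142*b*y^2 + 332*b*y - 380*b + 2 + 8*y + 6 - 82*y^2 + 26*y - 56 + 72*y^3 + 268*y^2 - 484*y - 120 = 35*b^3 + b^2*(204 - 109*y) + b*(-142*y^2 + 303*y - 311) + 72*y^3 + 186*y^2 - 450*y - 168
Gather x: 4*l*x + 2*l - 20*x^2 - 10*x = 2*l - 20*x^2 + x*(4*l - 10)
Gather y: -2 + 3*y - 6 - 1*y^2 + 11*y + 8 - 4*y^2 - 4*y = -5*y^2 + 10*y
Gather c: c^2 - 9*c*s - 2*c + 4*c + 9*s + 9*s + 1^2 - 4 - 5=c^2 + c*(2 - 9*s) + 18*s - 8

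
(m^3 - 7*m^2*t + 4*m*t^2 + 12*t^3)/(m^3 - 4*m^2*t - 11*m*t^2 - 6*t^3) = (m - 2*t)/(m + t)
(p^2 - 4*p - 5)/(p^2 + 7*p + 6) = (p - 5)/(p + 6)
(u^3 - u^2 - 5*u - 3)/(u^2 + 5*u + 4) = (u^2 - 2*u - 3)/(u + 4)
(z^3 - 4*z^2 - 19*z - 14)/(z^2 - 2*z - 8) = (z^2 - 6*z - 7)/(z - 4)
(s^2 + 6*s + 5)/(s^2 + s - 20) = (s + 1)/(s - 4)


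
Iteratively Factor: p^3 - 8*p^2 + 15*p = (p - 3)*(p^2 - 5*p) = p*(p - 3)*(p - 5)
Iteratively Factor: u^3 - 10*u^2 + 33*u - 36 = (u - 3)*(u^2 - 7*u + 12) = (u - 4)*(u - 3)*(u - 3)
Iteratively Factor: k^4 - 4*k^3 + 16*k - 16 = (k - 2)*(k^3 - 2*k^2 - 4*k + 8) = (k - 2)^2*(k^2 - 4) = (k - 2)^3*(k + 2)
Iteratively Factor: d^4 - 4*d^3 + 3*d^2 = (d - 3)*(d^3 - d^2) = d*(d - 3)*(d^2 - d) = d^2*(d - 3)*(d - 1)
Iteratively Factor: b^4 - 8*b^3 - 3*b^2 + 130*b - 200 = (b - 5)*(b^3 - 3*b^2 - 18*b + 40) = (b - 5)*(b + 4)*(b^2 - 7*b + 10) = (b - 5)^2*(b + 4)*(b - 2)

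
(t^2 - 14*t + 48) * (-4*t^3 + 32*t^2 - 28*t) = -4*t^5 + 88*t^4 - 668*t^3 + 1928*t^2 - 1344*t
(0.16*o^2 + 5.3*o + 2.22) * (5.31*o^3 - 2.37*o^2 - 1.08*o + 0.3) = 0.8496*o^5 + 27.7638*o^4 - 0.945600000000001*o^3 - 10.9374*o^2 - 0.8076*o + 0.666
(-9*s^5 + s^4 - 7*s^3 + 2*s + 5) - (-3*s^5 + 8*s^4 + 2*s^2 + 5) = -6*s^5 - 7*s^4 - 7*s^3 - 2*s^2 + 2*s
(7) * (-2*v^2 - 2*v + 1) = -14*v^2 - 14*v + 7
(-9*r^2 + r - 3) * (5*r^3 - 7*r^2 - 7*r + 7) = -45*r^5 + 68*r^4 + 41*r^3 - 49*r^2 + 28*r - 21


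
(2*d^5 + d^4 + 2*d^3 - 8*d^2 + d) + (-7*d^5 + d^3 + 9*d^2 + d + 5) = -5*d^5 + d^4 + 3*d^3 + d^2 + 2*d + 5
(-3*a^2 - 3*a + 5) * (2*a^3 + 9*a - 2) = -6*a^5 - 6*a^4 - 17*a^3 - 21*a^2 + 51*a - 10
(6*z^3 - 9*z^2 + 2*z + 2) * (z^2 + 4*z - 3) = 6*z^5 + 15*z^4 - 52*z^3 + 37*z^2 + 2*z - 6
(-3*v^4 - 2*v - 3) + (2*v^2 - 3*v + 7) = -3*v^4 + 2*v^2 - 5*v + 4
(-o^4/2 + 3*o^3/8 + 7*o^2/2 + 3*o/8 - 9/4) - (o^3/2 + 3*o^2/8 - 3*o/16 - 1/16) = -o^4/2 - o^3/8 + 25*o^2/8 + 9*o/16 - 35/16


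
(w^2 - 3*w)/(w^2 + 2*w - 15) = w/(w + 5)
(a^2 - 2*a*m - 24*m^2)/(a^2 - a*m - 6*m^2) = (-a^2 + 2*a*m + 24*m^2)/(-a^2 + a*m + 6*m^2)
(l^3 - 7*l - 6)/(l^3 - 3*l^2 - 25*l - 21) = (l^2 - l - 6)/(l^2 - 4*l - 21)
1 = 1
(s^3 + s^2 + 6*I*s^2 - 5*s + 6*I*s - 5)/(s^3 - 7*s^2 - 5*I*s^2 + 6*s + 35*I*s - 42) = (s^2 + s*(1 + 5*I) + 5*I)/(s^2 - s*(7 + 6*I) + 42*I)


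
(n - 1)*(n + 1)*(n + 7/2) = n^3 + 7*n^2/2 - n - 7/2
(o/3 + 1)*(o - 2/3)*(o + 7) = o^3/3 + 28*o^2/9 + 43*o/9 - 14/3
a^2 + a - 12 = (a - 3)*(a + 4)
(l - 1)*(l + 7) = l^2 + 6*l - 7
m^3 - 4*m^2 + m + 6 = (m - 3)*(m - 2)*(m + 1)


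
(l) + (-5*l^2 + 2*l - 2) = -5*l^2 + 3*l - 2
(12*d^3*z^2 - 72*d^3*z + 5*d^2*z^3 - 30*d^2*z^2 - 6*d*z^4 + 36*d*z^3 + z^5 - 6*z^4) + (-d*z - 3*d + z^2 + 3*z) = 12*d^3*z^2 - 72*d^3*z + 5*d^2*z^3 - 30*d^2*z^2 - 6*d*z^4 + 36*d*z^3 - d*z - 3*d + z^5 - 6*z^4 + z^2 + 3*z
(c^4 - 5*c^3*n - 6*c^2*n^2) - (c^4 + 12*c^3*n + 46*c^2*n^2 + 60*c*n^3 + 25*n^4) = -17*c^3*n - 52*c^2*n^2 - 60*c*n^3 - 25*n^4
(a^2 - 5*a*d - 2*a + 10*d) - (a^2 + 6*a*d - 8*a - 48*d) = -11*a*d + 6*a + 58*d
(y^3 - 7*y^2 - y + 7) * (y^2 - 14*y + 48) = y^5 - 21*y^4 + 145*y^3 - 315*y^2 - 146*y + 336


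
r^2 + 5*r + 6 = (r + 2)*(r + 3)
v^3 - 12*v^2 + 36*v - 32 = (v - 8)*(v - 2)^2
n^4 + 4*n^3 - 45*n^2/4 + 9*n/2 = n*(n - 3/2)*(n - 1/2)*(n + 6)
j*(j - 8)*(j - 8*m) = j^3 - 8*j^2*m - 8*j^2 + 64*j*m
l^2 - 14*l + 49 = (l - 7)^2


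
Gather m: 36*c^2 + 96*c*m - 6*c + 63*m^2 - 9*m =36*c^2 - 6*c + 63*m^2 + m*(96*c - 9)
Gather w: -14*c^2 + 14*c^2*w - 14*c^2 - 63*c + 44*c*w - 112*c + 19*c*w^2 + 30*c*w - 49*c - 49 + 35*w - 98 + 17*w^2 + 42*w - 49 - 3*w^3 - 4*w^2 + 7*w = -28*c^2 - 224*c - 3*w^3 + w^2*(19*c + 13) + w*(14*c^2 + 74*c + 84) - 196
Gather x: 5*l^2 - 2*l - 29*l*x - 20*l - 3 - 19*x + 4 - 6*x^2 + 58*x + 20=5*l^2 - 22*l - 6*x^2 + x*(39 - 29*l) + 21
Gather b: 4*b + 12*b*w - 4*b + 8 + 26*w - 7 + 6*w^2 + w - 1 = 12*b*w + 6*w^2 + 27*w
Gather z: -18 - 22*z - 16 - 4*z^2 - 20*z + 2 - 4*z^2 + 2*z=-8*z^2 - 40*z - 32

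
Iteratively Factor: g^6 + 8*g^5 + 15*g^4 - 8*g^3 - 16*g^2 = (g + 4)*(g^5 + 4*g^4 - g^3 - 4*g^2) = (g + 1)*(g + 4)*(g^4 + 3*g^3 - 4*g^2) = g*(g + 1)*(g + 4)*(g^3 + 3*g^2 - 4*g) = g*(g + 1)*(g + 4)^2*(g^2 - g) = g^2*(g + 1)*(g + 4)^2*(g - 1)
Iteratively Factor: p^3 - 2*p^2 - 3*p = (p)*(p^2 - 2*p - 3) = p*(p + 1)*(p - 3)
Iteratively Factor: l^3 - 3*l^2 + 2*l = (l)*(l^2 - 3*l + 2) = l*(l - 1)*(l - 2)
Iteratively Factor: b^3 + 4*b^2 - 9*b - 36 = (b - 3)*(b^2 + 7*b + 12) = (b - 3)*(b + 3)*(b + 4)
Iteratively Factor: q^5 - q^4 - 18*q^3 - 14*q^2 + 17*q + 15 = (q - 5)*(q^4 + 4*q^3 + 2*q^2 - 4*q - 3) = (q - 5)*(q - 1)*(q^3 + 5*q^2 + 7*q + 3) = (q - 5)*(q - 1)*(q + 1)*(q^2 + 4*q + 3) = (q - 5)*(q - 1)*(q + 1)*(q + 3)*(q + 1)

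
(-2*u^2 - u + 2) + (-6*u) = -2*u^2 - 7*u + 2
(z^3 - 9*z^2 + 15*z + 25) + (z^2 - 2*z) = z^3 - 8*z^2 + 13*z + 25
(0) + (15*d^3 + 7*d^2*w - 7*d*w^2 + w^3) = 15*d^3 + 7*d^2*w - 7*d*w^2 + w^3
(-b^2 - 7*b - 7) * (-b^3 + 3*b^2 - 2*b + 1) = b^5 + 4*b^4 - 12*b^3 - 8*b^2 + 7*b - 7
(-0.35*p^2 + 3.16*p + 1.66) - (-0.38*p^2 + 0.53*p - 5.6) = 0.03*p^2 + 2.63*p + 7.26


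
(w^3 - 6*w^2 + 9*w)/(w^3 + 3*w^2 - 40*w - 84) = w*(w^2 - 6*w + 9)/(w^3 + 3*w^2 - 40*w - 84)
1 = 1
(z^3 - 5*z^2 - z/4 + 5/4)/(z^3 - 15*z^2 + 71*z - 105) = (z^2 - 1/4)/(z^2 - 10*z + 21)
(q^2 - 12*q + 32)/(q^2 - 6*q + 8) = (q - 8)/(q - 2)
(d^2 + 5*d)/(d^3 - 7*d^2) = (d + 5)/(d*(d - 7))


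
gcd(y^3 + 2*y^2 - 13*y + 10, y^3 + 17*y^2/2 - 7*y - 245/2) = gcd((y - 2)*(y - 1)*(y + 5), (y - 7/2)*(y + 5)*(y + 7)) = y + 5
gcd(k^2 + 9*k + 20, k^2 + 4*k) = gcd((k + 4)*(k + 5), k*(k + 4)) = k + 4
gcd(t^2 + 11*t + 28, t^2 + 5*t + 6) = 1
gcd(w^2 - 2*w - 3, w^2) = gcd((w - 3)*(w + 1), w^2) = 1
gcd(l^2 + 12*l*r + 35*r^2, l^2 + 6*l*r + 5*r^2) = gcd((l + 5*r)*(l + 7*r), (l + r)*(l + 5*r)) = l + 5*r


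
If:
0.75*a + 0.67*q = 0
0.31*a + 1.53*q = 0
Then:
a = 0.00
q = 0.00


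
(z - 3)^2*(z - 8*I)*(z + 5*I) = z^4 - 6*z^3 - 3*I*z^3 + 49*z^2 + 18*I*z^2 - 240*z - 27*I*z + 360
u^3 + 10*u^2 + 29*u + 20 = (u + 1)*(u + 4)*(u + 5)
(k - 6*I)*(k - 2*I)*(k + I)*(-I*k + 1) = -I*k^4 - 6*k^3 - 3*I*k^2 - 16*k - 12*I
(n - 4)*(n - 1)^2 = n^3 - 6*n^2 + 9*n - 4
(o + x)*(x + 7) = o*x + 7*o + x^2 + 7*x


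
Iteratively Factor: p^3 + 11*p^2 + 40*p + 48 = (p + 3)*(p^2 + 8*p + 16) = (p + 3)*(p + 4)*(p + 4)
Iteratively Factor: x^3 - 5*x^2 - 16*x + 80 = (x - 4)*(x^2 - x - 20) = (x - 4)*(x + 4)*(x - 5)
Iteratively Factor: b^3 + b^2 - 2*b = (b - 1)*(b^2 + 2*b) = (b - 1)*(b + 2)*(b)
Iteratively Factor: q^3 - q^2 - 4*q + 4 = (q + 2)*(q^2 - 3*q + 2) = (q - 1)*(q + 2)*(q - 2)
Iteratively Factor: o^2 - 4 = (o - 2)*(o + 2)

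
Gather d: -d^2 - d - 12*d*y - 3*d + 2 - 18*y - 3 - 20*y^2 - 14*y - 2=-d^2 + d*(-12*y - 4) - 20*y^2 - 32*y - 3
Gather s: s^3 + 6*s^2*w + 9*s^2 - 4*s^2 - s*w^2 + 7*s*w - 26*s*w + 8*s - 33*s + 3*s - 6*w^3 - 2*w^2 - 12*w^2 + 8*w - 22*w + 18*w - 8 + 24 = s^3 + s^2*(6*w + 5) + s*(-w^2 - 19*w - 22) - 6*w^3 - 14*w^2 + 4*w + 16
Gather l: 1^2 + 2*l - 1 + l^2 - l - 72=l^2 + l - 72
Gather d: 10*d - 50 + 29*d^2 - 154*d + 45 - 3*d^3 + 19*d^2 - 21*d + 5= -3*d^3 + 48*d^2 - 165*d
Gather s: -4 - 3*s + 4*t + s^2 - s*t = s^2 + s*(-t - 3) + 4*t - 4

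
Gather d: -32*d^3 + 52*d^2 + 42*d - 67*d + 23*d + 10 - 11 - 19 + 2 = -32*d^3 + 52*d^2 - 2*d - 18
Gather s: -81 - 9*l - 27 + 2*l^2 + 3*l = 2*l^2 - 6*l - 108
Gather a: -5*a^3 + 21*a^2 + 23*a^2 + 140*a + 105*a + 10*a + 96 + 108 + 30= -5*a^3 + 44*a^2 + 255*a + 234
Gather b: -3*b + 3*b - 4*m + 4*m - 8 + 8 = 0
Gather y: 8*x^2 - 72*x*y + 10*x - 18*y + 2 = 8*x^2 + 10*x + y*(-72*x - 18) + 2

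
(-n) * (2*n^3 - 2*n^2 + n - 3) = -2*n^4 + 2*n^3 - n^2 + 3*n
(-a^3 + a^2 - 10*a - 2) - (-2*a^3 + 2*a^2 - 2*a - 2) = a^3 - a^2 - 8*a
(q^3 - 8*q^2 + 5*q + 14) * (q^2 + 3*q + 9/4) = q^5 - 5*q^4 - 67*q^3/4 + 11*q^2 + 213*q/4 + 63/2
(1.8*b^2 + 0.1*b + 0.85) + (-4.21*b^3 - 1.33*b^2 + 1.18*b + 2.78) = -4.21*b^3 + 0.47*b^2 + 1.28*b + 3.63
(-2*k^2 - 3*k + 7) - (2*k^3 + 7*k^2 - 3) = -2*k^3 - 9*k^2 - 3*k + 10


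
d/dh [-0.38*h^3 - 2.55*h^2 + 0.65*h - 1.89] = -1.14*h^2 - 5.1*h + 0.65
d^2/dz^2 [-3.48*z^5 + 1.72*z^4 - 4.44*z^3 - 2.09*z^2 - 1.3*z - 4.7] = -69.6*z^3 + 20.64*z^2 - 26.64*z - 4.18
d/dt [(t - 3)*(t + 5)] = 2*t + 2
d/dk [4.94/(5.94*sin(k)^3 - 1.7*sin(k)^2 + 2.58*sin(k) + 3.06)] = (-88.0308*sin(k)^2 + 16.796*sin(k) - 12.7452)*cos(k)/(5.94*sin(k)^3 - 1.7*sin(k)^2 + 2.58*sin(k) + 3.06)^2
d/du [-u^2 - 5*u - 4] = -2*u - 5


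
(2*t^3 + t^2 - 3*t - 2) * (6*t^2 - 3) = 12*t^5 + 6*t^4 - 24*t^3 - 15*t^2 + 9*t + 6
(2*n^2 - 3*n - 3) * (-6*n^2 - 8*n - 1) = -12*n^4 + 2*n^3 + 40*n^2 + 27*n + 3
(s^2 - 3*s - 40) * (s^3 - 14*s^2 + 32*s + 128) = s^5 - 17*s^4 + 34*s^3 + 592*s^2 - 1664*s - 5120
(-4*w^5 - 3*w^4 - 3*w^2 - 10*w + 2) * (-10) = 40*w^5 + 30*w^4 + 30*w^2 + 100*w - 20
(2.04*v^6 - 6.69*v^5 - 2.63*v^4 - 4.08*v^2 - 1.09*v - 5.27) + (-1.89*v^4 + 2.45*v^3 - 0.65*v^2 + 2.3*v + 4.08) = 2.04*v^6 - 6.69*v^5 - 4.52*v^4 + 2.45*v^3 - 4.73*v^2 + 1.21*v - 1.19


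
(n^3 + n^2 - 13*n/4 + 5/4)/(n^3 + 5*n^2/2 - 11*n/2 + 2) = (n + 5/2)/(n + 4)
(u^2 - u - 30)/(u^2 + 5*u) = (u - 6)/u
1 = 1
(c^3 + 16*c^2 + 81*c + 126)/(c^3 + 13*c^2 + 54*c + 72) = (c + 7)/(c + 4)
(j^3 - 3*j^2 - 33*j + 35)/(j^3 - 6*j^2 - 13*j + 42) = (j^2 + 4*j - 5)/(j^2 + j - 6)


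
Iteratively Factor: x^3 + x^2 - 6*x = (x - 2)*(x^2 + 3*x) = x*(x - 2)*(x + 3)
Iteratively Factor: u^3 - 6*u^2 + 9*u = (u - 3)*(u^2 - 3*u) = u*(u - 3)*(u - 3)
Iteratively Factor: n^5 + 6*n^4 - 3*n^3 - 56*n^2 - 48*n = (n + 4)*(n^4 + 2*n^3 - 11*n^2 - 12*n) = (n + 4)^2*(n^3 - 2*n^2 - 3*n) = (n + 1)*(n + 4)^2*(n^2 - 3*n) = n*(n + 1)*(n + 4)^2*(n - 3)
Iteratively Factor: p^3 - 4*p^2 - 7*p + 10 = (p - 5)*(p^2 + p - 2) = (p - 5)*(p - 1)*(p + 2)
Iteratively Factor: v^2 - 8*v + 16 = (v - 4)*(v - 4)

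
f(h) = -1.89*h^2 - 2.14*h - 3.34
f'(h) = -3.78*h - 2.14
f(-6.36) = -66.18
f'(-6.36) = 21.90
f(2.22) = -17.41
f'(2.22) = -10.53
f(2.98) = -26.50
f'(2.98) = -13.40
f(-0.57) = -2.73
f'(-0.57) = 0.01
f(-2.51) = -9.88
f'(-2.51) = 7.35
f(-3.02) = -14.11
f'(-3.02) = 9.28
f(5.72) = -77.42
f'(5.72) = -23.76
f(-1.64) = -4.91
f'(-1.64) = 4.06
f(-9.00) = -137.17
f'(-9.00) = 31.88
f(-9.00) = -137.17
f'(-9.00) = 31.88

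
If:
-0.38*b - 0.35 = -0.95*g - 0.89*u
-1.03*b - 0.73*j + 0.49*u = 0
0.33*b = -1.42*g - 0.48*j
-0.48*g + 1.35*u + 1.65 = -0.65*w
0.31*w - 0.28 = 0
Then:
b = -14.82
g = -3.01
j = 19.08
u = -2.73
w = 0.90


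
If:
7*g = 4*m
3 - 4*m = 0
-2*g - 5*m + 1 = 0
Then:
No Solution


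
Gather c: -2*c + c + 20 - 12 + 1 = 9 - c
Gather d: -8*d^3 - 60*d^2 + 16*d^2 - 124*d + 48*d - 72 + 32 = -8*d^3 - 44*d^2 - 76*d - 40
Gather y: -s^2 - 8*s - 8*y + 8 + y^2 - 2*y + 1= -s^2 - 8*s + y^2 - 10*y + 9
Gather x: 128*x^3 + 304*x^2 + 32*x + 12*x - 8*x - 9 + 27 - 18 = 128*x^3 + 304*x^2 + 36*x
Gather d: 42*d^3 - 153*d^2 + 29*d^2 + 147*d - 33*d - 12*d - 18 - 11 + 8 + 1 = 42*d^3 - 124*d^2 + 102*d - 20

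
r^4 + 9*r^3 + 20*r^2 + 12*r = r*(r + 1)*(r + 2)*(r + 6)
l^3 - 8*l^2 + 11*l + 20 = (l - 5)*(l - 4)*(l + 1)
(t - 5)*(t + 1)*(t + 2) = t^3 - 2*t^2 - 13*t - 10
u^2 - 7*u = u*(u - 7)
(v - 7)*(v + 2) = v^2 - 5*v - 14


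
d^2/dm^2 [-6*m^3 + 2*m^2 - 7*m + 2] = 4 - 36*m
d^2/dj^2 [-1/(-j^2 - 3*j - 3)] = 2*(-j^2 - 3*j + (2*j + 3)^2 - 3)/(j^2 + 3*j + 3)^3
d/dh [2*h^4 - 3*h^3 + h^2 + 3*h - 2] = 8*h^3 - 9*h^2 + 2*h + 3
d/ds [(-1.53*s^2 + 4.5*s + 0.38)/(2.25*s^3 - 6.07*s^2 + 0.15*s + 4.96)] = (3.4425*s^4 - 20.25*s^3 + 24.5205*s^2 - 10.5644*s + 22.263)/(5.0625*s^6 - 27.315*s^5 + 37.5199*s^4 + 20.499*s^3 - 60.1919*s^2 + 1.488*s + 24.6016)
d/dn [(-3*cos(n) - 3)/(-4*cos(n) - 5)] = -3*sin(n)/(4*cos(n) + 5)^2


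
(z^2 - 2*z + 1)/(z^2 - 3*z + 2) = (z - 1)/(z - 2)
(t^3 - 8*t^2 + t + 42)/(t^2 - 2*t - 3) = (t^2 - 5*t - 14)/(t + 1)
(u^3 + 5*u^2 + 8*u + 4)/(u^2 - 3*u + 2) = (u^3 + 5*u^2 + 8*u + 4)/(u^2 - 3*u + 2)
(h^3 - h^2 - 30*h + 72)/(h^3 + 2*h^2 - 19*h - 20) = (h^2 + 3*h - 18)/(h^2 + 6*h + 5)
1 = 1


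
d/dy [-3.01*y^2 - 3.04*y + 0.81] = -6.02*y - 3.04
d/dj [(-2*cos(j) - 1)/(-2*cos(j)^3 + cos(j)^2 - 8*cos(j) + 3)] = 8*(2*cos(j) + cos(2*j) + cos(3*j) + 8)*sin(j)/(19*cos(j) - cos(2*j) + cos(3*j) - 7)^2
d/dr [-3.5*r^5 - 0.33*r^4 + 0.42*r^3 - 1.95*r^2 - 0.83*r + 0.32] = -17.5*r^4 - 1.32*r^3 + 1.26*r^2 - 3.9*r - 0.83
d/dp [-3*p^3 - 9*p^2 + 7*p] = -9*p^2 - 18*p + 7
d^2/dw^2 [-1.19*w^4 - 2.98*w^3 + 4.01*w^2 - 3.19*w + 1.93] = -14.28*w^2 - 17.88*w + 8.02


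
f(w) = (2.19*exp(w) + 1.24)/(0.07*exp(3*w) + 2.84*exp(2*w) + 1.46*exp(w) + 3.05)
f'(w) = (2.19*exp(w) + 1.24)*(-0.21*exp(3*w) - 5.68*exp(2*w) - 1.46*exp(w))/(0.07*exp(3*w) + 2.84*exp(2*w) + 1.46*exp(w) + 3.05)^2 + 2.19*exp(w)/(0.07*exp(3*w) + 2.84*exp(2*w) + 1.46*exp(w) + 3.05)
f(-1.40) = 0.50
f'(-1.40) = 0.05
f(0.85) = 0.28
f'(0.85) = -0.23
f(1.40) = 0.17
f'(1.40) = -0.17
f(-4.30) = 0.41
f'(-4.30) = 0.01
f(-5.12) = 0.41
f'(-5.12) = 0.00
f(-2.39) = 0.45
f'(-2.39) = 0.04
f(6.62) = 0.00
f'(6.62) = -0.00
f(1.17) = 0.21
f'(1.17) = -0.20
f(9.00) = 0.00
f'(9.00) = 0.00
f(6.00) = 0.00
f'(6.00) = 0.00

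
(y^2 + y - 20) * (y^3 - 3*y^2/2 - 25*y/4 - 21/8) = y^5 - y^4/2 - 111*y^3/4 + 169*y^2/8 + 979*y/8 + 105/2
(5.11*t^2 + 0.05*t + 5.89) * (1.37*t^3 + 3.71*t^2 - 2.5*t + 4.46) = 7.0007*t^5 + 19.0266*t^4 - 4.5202*t^3 + 44.5175*t^2 - 14.502*t + 26.2694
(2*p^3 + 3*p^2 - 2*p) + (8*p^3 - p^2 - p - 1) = 10*p^3 + 2*p^2 - 3*p - 1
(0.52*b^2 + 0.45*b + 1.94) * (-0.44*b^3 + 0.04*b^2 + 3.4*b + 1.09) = -0.2288*b^5 - 0.1772*b^4 + 0.9324*b^3 + 2.1744*b^2 + 7.0865*b + 2.1146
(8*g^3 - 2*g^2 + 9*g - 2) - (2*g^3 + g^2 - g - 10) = 6*g^3 - 3*g^2 + 10*g + 8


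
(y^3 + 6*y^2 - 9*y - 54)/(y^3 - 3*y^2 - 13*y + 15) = (y^2 + 3*y - 18)/(y^2 - 6*y + 5)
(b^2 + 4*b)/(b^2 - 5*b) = (b + 4)/(b - 5)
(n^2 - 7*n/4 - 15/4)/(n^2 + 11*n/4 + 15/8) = 2*(n - 3)/(2*n + 3)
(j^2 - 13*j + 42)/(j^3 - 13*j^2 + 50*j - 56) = (j - 6)/(j^2 - 6*j + 8)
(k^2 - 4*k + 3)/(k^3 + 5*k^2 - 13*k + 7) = (k - 3)/(k^2 + 6*k - 7)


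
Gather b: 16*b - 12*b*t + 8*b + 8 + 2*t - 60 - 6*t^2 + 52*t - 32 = b*(24 - 12*t) - 6*t^2 + 54*t - 84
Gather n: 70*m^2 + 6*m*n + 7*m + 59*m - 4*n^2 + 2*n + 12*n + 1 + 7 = 70*m^2 + 66*m - 4*n^2 + n*(6*m + 14) + 8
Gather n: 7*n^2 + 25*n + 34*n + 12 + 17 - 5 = 7*n^2 + 59*n + 24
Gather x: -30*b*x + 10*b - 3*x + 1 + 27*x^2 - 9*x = 10*b + 27*x^2 + x*(-30*b - 12) + 1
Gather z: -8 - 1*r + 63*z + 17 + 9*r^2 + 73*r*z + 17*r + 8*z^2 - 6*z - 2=9*r^2 + 16*r + 8*z^2 + z*(73*r + 57) + 7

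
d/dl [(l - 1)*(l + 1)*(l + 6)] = 3*l^2 + 12*l - 1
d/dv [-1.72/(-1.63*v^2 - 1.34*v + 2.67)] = (-5.6072*v - 2.3048)/(1.63*v^2 + 1.34*v - 2.67)^2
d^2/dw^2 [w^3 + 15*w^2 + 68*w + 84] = 6*w + 30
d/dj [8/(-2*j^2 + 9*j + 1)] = 8*(4*j - 9)/(-2*j^2 + 9*j + 1)^2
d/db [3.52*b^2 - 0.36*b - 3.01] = 7.04*b - 0.36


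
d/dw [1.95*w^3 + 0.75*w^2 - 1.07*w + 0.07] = 5.85*w^2 + 1.5*w - 1.07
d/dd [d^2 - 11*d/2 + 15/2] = 2*d - 11/2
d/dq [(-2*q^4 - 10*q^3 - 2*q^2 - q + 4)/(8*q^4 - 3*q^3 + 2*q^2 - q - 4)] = 2*(43*q^6 + 12*q^5 + 2*q^4 - 41*q^3 + 80*q^2 + 4)/(64*q^8 - 48*q^7 + 41*q^6 - 28*q^5 - 54*q^4 + 20*q^3 - 15*q^2 + 8*q + 16)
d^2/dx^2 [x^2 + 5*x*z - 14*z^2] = 2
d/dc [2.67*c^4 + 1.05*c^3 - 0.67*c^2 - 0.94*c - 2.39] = 10.68*c^3 + 3.15*c^2 - 1.34*c - 0.94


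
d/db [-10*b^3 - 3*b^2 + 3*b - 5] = -30*b^2 - 6*b + 3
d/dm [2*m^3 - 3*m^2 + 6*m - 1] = 6*m^2 - 6*m + 6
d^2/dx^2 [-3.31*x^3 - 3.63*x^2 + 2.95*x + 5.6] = -19.86*x - 7.26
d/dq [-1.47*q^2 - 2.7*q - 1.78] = -2.94*q - 2.7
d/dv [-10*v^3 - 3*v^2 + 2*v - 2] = -30*v^2 - 6*v + 2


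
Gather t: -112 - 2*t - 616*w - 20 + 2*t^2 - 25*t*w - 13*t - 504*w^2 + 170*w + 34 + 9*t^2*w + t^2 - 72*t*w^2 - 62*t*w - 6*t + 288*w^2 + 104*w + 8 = t^2*(9*w + 3) + t*(-72*w^2 - 87*w - 21) - 216*w^2 - 342*w - 90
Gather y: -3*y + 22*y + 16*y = 35*y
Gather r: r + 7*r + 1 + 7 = 8*r + 8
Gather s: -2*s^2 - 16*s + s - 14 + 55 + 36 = -2*s^2 - 15*s + 77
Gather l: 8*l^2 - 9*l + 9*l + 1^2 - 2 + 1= 8*l^2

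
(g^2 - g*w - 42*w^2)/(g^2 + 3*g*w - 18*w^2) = (-g + 7*w)/(-g + 3*w)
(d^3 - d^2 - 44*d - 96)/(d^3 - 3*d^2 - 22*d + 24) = (d^2 - 5*d - 24)/(d^2 - 7*d + 6)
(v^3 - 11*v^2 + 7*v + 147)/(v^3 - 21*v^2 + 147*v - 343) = (v + 3)/(v - 7)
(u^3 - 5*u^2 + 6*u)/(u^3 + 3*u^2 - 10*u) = (u - 3)/(u + 5)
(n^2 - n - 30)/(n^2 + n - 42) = (n + 5)/(n + 7)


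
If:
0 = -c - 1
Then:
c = -1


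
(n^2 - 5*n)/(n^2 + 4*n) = (n - 5)/(n + 4)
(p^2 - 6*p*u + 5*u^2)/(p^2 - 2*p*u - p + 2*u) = (p^2 - 6*p*u + 5*u^2)/(p^2 - 2*p*u - p + 2*u)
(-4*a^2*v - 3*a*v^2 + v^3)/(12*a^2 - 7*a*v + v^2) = v*(a + v)/(-3*a + v)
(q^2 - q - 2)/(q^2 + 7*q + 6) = (q - 2)/(q + 6)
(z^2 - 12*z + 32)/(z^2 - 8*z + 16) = (z - 8)/(z - 4)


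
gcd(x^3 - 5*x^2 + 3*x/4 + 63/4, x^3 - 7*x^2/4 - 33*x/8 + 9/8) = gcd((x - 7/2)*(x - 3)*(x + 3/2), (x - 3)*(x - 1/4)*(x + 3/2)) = x^2 - 3*x/2 - 9/2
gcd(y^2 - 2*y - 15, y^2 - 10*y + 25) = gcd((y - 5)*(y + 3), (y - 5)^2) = y - 5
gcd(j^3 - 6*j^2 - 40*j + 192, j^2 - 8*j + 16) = j - 4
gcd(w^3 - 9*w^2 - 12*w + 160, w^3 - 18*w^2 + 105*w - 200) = w^2 - 13*w + 40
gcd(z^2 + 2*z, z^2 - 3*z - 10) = z + 2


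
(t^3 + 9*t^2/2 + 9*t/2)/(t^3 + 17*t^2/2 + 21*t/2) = (t + 3)/(t + 7)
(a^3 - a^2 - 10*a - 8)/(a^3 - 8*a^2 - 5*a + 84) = (a^2 + 3*a + 2)/(a^2 - 4*a - 21)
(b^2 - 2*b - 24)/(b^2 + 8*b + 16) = (b - 6)/(b + 4)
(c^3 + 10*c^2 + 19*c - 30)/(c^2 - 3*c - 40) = (c^2 + 5*c - 6)/(c - 8)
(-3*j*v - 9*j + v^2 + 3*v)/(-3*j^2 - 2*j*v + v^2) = (v + 3)/(j + v)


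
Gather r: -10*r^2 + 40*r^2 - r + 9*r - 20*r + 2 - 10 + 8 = 30*r^2 - 12*r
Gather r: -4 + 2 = -2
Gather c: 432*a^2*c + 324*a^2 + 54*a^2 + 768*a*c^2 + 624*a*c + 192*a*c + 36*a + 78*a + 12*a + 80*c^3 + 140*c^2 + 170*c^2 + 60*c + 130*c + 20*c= 378*a^2 + 126*a + 80*c^3 + c^2*(768*a + 310) + c*(432*a^2 + 816*a + 210)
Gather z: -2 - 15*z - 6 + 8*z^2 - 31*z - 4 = 8*z^2 - 46*z - 12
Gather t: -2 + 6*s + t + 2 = 6*s + t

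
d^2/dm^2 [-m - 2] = 0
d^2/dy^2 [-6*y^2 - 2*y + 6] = -12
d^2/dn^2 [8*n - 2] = 0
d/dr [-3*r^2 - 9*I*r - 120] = -6*r - 9*I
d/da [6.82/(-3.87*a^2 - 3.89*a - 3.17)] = (52.7868*a + 26.5298)/(3.87*a^2 + 3.89*a + 3.17)^2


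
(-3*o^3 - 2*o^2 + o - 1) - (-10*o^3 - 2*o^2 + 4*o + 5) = 7*o^3 - 3*o - 6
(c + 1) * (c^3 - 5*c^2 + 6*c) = c^4 - 4*c^3 + c^2 + 6*c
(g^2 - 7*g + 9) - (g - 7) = g^2 - 8*g + 16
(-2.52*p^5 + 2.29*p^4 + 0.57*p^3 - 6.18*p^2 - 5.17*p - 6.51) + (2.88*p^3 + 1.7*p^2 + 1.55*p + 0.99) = -2.52*p^5 + 2.29*p^4 + 3.45*p^3 - 4.48*p^2 - 3.62*p - 5.52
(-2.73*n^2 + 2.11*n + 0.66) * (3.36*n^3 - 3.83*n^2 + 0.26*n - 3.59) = -9.1728*n^5 + 17.5455*n^4 - 6.5735*n^3 + 7.8215*n^2 - 7.4033*n - 2.3694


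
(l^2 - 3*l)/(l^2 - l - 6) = l/(l + 2)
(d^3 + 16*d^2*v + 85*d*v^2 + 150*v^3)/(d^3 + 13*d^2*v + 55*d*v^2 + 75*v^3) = (d + 6*v)/(d + 3*v)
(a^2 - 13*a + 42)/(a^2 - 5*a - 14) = (a - 6)/(a + 2)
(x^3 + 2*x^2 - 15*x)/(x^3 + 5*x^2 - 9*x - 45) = x/(x + 3)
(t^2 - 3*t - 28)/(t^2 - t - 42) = (t + 4)/(t + 6)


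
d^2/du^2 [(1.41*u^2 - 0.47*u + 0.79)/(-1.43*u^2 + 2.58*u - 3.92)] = (-8.481902*u^3 + 37.73055*u^2 + 1.67996399999999*u - 35.486728)/(2.924207*u^6 - 15.827526*u^5 + 52.60398*u^4 - 103.9482*u^3 + 144.20112*u^2 - 118.935936*u + 60.236288)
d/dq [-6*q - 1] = -6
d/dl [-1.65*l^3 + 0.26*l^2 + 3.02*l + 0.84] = -4.95*l^2 + 0.52*l + 3.02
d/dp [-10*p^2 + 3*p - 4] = 3 - 20*p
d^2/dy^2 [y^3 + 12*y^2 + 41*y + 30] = 6*y + 24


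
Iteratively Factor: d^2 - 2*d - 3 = (d + 1)*(d - 3)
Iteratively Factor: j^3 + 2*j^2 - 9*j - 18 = (j - 3)*(j^2 + 5*j + 6) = (j - 3)*(j + 2)*(j + 3)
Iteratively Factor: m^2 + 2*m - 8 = (m - 2)*(m + 4)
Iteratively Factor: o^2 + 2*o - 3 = (o - 1)*(o + 3)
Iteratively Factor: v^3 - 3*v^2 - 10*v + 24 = (v + 3)*(v^2 - 6*v + 8) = (v - 2)*(v + 3)*(v - 4)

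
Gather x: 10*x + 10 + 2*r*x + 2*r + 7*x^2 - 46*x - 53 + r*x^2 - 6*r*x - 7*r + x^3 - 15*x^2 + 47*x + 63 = -5*r + x^3 + x^2*(r - 8) + x*(11 - 4*r) + 20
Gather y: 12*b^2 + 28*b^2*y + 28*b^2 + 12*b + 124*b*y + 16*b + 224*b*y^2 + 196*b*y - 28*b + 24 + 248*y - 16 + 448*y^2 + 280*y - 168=40*b^2 + y^2*(224*b + 448) + y*(28*b^2 + 320*b + 528) - 160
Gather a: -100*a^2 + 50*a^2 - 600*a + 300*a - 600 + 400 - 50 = -50*a^2 - 300*a - 250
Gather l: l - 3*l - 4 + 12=8 - 2*l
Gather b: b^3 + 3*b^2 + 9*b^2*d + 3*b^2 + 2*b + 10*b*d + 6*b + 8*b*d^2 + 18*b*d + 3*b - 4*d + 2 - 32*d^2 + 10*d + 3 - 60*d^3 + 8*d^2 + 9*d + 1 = b^3 + b^2*(9*d + 6) + b*(8*d^2 + 28*d + 11) - 60*d^3 - 24*d^2 + 15*d + 6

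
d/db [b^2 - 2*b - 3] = 2*b - 2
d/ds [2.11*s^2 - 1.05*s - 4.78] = 4.22*s - 1.05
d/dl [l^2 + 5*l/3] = 2*l + 5/3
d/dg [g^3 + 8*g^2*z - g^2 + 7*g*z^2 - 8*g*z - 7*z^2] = 3*g^2 + 16*g*z - 2*g + 7*z^2 - 8*z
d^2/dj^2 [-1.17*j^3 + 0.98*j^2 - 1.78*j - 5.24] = 1.96 - 7.02*j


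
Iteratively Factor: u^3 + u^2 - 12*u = (u + 4)*(u^2 - 3*u) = (u - 3)*(u + 4)*(u)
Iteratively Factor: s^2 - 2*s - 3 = (s - 3)*(s + 1)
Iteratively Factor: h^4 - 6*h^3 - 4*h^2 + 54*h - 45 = (h - 5)*(h^3 - h^2 - 9*h + 9) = (h - 5)*(h - 3)*(h^2 + 2*h - 3) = (h - 5)*(h - 3)*(h + 3)*(h - 1)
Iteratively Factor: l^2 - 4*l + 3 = (l - 1)*(l - 3)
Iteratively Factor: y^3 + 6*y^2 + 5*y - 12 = (y + 3)*(y^2 + 3*y - 4) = (y + 3)*(y + 4)*(y - 1)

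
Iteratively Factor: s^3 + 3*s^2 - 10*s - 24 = (s - 3)*(s^2 + 6*s + 8) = (s - 3)*(s + 4)*(s + 2)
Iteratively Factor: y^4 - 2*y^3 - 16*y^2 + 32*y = (y - 2)*(y^3 - 16*y) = (y - 2)*(y + 4)*(y^2 - 4*y) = (y - 4)*(y - 2)*(y + 4)*(y)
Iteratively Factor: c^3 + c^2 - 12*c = (c)*(c^2 + c - 12) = c*(c - 3)*(c + 4)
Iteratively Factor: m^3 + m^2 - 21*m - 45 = (m - 5)*(m^2 + 6*m + 9) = (m - 5)*(m + 3)*(m + 3)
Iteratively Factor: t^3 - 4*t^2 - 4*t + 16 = (t + 2)*(t^2 - 6*t + 8) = (t - 4)*(t + 2)*(t - 2)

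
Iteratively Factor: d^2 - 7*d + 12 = (d - 4)*(d - 3)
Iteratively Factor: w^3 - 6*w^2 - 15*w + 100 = (w - 5)*(w^2 - w - 20) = (w - 5)*(w + 4)*(w - 5)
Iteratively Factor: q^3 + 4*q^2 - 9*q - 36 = (q - 3)*(q^2 + 7*q + 12) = (q - 3)*(q + 3)*(q + 4)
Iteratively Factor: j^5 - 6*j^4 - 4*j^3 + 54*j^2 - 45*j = (j - 3)*(j^4 - 3*j^3 - 13*j^2 + 15*j) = (j - 3)*(j - 1)*(j^3 - 2*j^2 - 15*j) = j*(j - 3)*(j - 1)*(j^2 - 2*j - 15) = j*(j - 5)*(j - 3)*(j - 1)*(j + 3)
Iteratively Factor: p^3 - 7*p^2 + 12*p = (p)*(p^2 - 7*p + 12) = p*(p - 3)*(p - 4)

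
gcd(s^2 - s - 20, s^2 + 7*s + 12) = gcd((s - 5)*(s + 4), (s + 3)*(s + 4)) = s + 4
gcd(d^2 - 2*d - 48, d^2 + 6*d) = d + 6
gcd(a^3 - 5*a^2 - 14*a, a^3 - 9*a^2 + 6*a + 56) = a^2 - 5*a - 14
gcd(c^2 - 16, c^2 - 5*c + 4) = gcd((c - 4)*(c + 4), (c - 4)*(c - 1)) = c - 4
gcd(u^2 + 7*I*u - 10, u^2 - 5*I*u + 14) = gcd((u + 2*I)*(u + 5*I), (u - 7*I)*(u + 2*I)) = u + 2*I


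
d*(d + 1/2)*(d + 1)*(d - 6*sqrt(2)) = d^4 - 6*sqrt(2)*d^3 + 3*d^3/2 - 9*sqrt(2)*d^2 + d^2/2 - 3*sqrt(2)*d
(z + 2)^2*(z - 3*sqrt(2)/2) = z^3 - 3*sqrt(2)*z^2/2 + 4*z^2 - 6*sqrt(2)*z + 4*z - 6*sqrt(2)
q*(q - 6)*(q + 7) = q^3 + q^2 - 42*q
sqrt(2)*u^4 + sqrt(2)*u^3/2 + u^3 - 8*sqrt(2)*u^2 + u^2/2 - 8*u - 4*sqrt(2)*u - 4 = (u + 1/2)*(u - 2*sqrt(2))*(u + 2*sqrt(2))*(sqrt(2)*u + 1)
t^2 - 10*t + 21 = (t - 7)*(t - 3)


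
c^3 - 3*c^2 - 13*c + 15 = (c - 5)*(c - 1)*(c + 3)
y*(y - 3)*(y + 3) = y^3 - 9*y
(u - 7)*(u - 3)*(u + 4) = u^3 - 6*u^2 - 19*u + 84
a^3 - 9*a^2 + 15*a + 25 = (a - 5)^2*(a + 1)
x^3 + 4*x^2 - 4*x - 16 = (x - 2)*(x + 2)*(x + 4)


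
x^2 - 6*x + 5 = (x - 5)*(x - 1)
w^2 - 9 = (w - 3)*(w + 3)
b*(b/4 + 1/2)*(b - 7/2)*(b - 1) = b^4/4 - 5*b^3/8 - 11*b^2/8 + 7*b/4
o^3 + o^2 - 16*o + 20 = (o - 2)^2*(o + 5)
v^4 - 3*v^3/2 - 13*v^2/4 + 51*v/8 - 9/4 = (v - 3/2)^2*(v - 1/2)*(v + 2)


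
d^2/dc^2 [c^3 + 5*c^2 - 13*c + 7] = 6*c + 10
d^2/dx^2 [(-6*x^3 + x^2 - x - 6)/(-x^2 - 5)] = 2*(-29*x^3 + 33*x^2 + 435*x - 55)/(x^6 + 15*x^4 + 75*x^2 + 125)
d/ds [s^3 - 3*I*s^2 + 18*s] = 3*s^2 - 6*I*s + 18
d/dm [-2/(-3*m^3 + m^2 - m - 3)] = 2*(-9*m^2 + 2*m - 1)/(3*m^3 - m^2 + m + 3)^2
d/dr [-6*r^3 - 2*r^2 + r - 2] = -18*r^2 - 4*r + 1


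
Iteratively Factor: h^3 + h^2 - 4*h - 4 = (h - 2)*(h^2 + 3*h + 2) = (h - 2)*(h + 2)*(h + 1)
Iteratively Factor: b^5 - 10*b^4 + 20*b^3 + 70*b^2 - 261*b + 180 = (b - 1)*(b^4 - 9*b^3 + 11*b^2 + 81*b - 180) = (b - 3)*(b - 1)*(b^3 - 6*b^2 - 7*b + 60) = (b - 3)*(b - 1)*(b + 3)*(b^2 - 9*b + 20) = (b - 4)*(b - 3)*(b - 1)*(b + 3)*(b - 5)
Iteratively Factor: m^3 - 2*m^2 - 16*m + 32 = (m - 2)*(m^2 - 16) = (m - 2)*(m + 4)*(m - 4)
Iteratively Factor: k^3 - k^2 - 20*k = (k - 5)*(k^2 + 4*k) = k*(k - 5)*(k + 4)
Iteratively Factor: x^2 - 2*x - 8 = (x + 2)*(x - 4)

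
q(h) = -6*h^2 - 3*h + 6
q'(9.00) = -111.00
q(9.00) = -507.00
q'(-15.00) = 177.00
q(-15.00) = -1299.00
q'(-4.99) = 56.88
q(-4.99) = -128.43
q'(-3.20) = 35.40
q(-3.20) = -45.84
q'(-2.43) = 26.16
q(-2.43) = -22.14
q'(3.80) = -48.60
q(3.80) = -92.04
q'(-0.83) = 6.96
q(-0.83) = 4.36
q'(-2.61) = 28.32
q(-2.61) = -27.04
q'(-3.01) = 33.12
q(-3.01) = -39.33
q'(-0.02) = -2.76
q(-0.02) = 6.06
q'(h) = -12*h - 3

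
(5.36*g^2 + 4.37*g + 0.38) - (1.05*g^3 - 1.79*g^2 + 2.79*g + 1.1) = -1.05*g^3 + 7.15*g^2 + 1.58*g - 0.72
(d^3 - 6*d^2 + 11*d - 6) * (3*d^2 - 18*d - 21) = 3*d^5 - 36*d^4 + 120*d^3 - 90*d^2 - 123*d + 126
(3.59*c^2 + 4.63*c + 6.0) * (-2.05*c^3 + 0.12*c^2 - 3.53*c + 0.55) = -7.3595*c^5 - 9.0607*c^4 - 24.4171*c^3 - 13.6494*c^2 - 18.6335*c + 3.3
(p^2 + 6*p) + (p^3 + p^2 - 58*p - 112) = p^3 + 2*p^2 - 52*p - 112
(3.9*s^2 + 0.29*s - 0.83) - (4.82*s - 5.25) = 3.9*s^2 - 4.53*s + 4.42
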